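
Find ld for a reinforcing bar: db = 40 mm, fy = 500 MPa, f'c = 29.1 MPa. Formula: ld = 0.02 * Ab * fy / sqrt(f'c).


Ab = pi * 40^2 / 4 = 1256.637 mm2
ld = 0.02 * 1256.637 * 500 / sqrt(29.1)
= 2329.5 mm

2329.5


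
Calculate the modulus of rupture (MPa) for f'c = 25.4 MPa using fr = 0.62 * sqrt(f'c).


fr = 0.62 * sqrt(25.4)
= 3.125 MPa

3.125


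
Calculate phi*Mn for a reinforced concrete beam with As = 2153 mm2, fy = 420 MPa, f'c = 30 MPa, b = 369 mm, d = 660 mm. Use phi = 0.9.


a = As * fy / (0.85 * f'c * b)
= 2153 * 420 / (0.85 * 30 * 369)
= 96.1007 mm
Mn = As * fy * (d - a/2) / 10^6
= 553.3616 kN-m
phi*Mn = 0.9 * 553.3616 = 498.03 kN-m

498.03


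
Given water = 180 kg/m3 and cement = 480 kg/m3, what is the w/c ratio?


w/c = water / cement
w/c = 180 / 480 = 0.375

0.375


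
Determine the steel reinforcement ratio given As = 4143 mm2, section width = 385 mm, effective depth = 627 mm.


rho = As / (b * d)
= 4143 / (385 * 627)
= 0.0172

0.0172


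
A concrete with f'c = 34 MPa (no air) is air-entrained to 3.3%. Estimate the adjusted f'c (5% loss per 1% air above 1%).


Strength loss = (3.3 - 1) * 5 = 11.5%
f'c = 34 * (1 - 11.5/100)
= 30.09 MPa

30.09


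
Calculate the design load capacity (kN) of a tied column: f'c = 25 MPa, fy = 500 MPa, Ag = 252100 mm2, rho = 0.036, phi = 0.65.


Ast = rho * Ag = 0.036 * 252100 = 9075.6 mm2
phi*Pn = 0.65 * 0.80 * (0.85 * 25 * (252100 - 9075.6) + 500 * 9075.6) / 1000
= 5045.08 kN

5045.08


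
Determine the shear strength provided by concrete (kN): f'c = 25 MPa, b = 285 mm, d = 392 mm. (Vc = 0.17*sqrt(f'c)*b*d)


Vc = 0.17 * sqrt(25) * 285 * 392 / 1000
= 94.96 kN

94.96


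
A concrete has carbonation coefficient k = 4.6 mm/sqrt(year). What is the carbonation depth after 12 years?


depth = k * sqrt(t)
= 4.6 * sqrt(12)
= 15.93 mm

15.93


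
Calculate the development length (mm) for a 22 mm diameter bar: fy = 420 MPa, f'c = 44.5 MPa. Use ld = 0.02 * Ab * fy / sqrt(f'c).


Ab = pi * 22^2 / 4 = 380.133 mm2
ld = 0.02 * 380.133 * 420 / sqrt(44.5)
= 478.7 mm

478.7


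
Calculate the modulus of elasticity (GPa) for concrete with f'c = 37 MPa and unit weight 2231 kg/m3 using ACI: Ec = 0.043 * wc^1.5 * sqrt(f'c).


Ec = 0.043 * 2231^1.5 * sqrt(37) / 1000
= 27.56 GPa

27.56


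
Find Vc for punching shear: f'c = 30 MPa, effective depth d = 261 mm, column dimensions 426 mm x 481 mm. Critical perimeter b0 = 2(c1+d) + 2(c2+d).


b0 = 2*(426 + 261) + 2*(481 + 261) = 2858 mm
Vc = 0.33 * sqrt(30) * 2858 * 261 / 1000
= 1348.27 kN

1348.27


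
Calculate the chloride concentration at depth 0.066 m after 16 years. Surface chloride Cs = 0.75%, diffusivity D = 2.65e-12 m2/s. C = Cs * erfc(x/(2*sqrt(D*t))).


t_seconds = 16 * 365.25 * 24 * 3600 = 504921600.0 s
arg = 0.066 / (2 * sqrt(2.65e-12 * 504921600.0))
= 0.9022
erfc(0.9022) = 0.202
C = 0.75 * 0.202 = 0.1515%

0.1515


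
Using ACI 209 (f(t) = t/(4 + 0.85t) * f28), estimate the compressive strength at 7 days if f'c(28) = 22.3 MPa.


f(7) = 7 / (4 + 0.85 * 7) * 22.3
= 7 / 9.95 * 22.3
= 15.69 MPa

15.69


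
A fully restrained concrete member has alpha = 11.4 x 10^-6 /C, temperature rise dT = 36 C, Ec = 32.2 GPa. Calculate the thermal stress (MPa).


sigma = alpha * dT * Ec
= 11.4e-6 * 36 * 32.2 * 1000
= 13.215 MPa

13.215


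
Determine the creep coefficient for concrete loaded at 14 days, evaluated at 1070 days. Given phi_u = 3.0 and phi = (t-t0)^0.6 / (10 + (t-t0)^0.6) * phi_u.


dt = 1070 - 14 = 1056
phi = 1056^0.6 / (10 + 1056^0.6) * 3.0
= 2.601

2.601


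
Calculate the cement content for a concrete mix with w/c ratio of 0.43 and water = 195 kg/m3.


Cement = water / (w/c)
= 195 / 0.43
= 453.5 kg/m3

453.5


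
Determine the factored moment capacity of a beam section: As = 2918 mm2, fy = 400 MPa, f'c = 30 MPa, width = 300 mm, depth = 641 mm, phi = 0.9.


a = As * fy / (0.85 * f'c * b)
= 2918 * 400 / (0.85 * 30 * 300)
= 152.5752 mm
Mn = As * fy * (d - a/2) / 10^6
= 659.1323 kN-m
phi*Mn = 0.9 * 659.1323 = 593.22 kN-m

593.22


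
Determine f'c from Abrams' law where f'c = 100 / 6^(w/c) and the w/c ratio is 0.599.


f'c = 100 / 6^0.599
= 100 / 2.925
= 34.19 MPa

34.19


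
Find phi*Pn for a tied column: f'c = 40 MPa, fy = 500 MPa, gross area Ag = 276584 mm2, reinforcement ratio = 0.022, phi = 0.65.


Ast = rho * Ag = 0.022 * 276584 = 6084.848 mm2
phi*Pn = 0.65 * 0.80 * (0.85 * 40 * (276584 - 6084.848) + 500 * 6084.848) / 1000
= 6364.49 kN

6364.49


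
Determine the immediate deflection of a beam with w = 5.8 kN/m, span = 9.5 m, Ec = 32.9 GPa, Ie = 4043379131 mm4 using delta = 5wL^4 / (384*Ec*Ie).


Convert: L = 9.5 m = 9500 mm, Ec = 32.9 GPa = 32900 MPa
delta = 5 * 5.8 * 9500^4 / (384 * 32900 * 4043379131)
= 4.62 mm

4.62


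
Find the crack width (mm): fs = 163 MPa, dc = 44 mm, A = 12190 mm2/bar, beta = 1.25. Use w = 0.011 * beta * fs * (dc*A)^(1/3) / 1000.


w = 0.011 * beta * fs * (dc * A)^(1/3) / 1000
= 0.011 * 1.25 * 163 * (44 * 12190)^(1/3) / 1000
= 0.182 mm

0.182


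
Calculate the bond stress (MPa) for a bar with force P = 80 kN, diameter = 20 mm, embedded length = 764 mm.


u = P / (pi * db * ld)
= 80 * 1000 / (pi * 20 * 764)
= 1.667 MPa

1.667


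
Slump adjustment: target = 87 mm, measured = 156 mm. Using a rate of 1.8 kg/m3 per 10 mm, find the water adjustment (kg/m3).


Difference = 87 - 156 = -69 mm
Water adjustment = -69 * 1.8 / 10 = -12.4 kg/m3

-12.4


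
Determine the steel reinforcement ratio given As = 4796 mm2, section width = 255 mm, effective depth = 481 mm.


rho = As / (b * d)
= 4796 / (255 * 481)
= 0.0391

0.0391


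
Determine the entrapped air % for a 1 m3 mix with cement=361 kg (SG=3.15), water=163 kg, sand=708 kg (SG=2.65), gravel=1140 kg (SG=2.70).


Vol cement = 361 / (3.15 * 1000) = 0.114603 m3
Vol water = 163 / 1000 = 0.163 m3
Vol sand = 708 / (2.65 * 1000) = 0.26717 m3
Vol gravel = 1140 / (2.70 * 1000) = 0.422222 m3
Total solid + water volume = 0.966995 m3
Air = (1 - 0.966995) * 100 = 3.3%

3.3


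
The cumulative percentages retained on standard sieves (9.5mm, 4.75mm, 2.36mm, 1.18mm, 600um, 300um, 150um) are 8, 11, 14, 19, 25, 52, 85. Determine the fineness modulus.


FM = sum(cumulative % retained) / 100
= 214 / 100
= 2.14

2.14


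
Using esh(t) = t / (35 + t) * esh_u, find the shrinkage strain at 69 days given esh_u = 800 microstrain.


esh(69) = 69 / (35 + 69) * 800
= 69 / 104 * 800
= 530.8 microstrain

530.8


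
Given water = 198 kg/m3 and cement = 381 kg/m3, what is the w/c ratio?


w/c = water / cement
w/c = 198 / 381 = 0.52

0.52


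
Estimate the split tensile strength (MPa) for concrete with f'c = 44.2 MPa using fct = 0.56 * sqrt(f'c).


fct = 0.56 * sqrt(44.2)
= 0.56 * 6.648
= 3.723 MPa

3.723


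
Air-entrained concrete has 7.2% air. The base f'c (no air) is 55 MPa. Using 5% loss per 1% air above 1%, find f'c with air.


Strength loss = (7.2 - 1) * 5 = 31.0%
f'c = 55 * (1 - 31.0/100)
= 37.95 MPa

37.95


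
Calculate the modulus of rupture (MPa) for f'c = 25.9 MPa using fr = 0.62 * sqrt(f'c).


fr = 0.62 * sqrt(25.9)
= 3.155 MPa

3.155


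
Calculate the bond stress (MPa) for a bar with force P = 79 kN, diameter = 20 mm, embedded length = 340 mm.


u = P / (pi * db * ld)
= 79 * 1000 / (pi * 20 * 340)
= 3.698 MPa

3.698


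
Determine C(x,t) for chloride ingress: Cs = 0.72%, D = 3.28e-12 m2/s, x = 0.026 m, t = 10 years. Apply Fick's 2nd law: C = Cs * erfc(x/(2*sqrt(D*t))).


t_seconds = 10 * 365.25 * 24 * 3600 = 315576000.0 s
arg = 0.026 / (2 * sqrt(3.28e-12 * 315576000.0))
= 0.4041
erfc(0.4041) = 0.5677
C = 0.72 * 0.5677 = 0.4087%

0.4087


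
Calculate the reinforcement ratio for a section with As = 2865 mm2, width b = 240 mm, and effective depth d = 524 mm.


rho = As / (b * d)
= 2865 / (240 * 524)
= 0.0228

0.0228


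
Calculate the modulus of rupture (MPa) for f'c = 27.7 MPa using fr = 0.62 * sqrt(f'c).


fr = 0.62 * sqrt(27.7)
= 3.263 MPa

3.263


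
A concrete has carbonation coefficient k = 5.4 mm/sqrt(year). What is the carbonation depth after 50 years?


depth = k * sqrt(t)
= 5.4 * sqrt(50)
= 38.18 mm

38.18


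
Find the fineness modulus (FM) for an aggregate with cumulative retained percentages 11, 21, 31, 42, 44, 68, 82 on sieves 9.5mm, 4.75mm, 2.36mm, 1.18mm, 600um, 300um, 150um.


FM = sum(cumulative % retained) / 100
= 299 / 100
= 2.99

2.99


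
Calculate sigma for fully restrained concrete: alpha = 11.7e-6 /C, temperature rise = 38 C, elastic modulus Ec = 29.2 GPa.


sigma = alpha * dT * Ec
= 11.7e-6 * 38 * 29.2 * 1000
= 12.982 MPa

12.982


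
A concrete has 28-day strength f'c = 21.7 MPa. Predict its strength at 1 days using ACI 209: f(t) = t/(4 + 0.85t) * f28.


f(1) = 1 / (4 + 0.85 * 1) * 21.7
= 1 / 4.85 * 21.7
= 4.47 MPa

4.47


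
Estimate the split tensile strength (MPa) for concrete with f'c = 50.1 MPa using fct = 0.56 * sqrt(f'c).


fct = 0.56 * sqrt(50.1)
= 0.56 * 7.078
= 3.964 MPa

3.964


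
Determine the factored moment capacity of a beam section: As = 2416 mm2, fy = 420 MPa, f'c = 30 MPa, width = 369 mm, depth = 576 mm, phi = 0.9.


a = As * fy / (0.85 * f'c * b)
= 2416 * 420 / (0.85 * 30 * 369)
= 107.8399 mm
Mn = As * fy * (d - a/2) / 10^6
= 529.765 kN-m
phi*Mn = 0.9 * 529.765 = 476.79 kN-m

476.79


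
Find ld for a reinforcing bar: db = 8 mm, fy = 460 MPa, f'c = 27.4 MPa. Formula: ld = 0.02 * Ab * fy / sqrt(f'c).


Ab = pi * 8^2 / 4 = 50.265 mm2
ld = 0.02 * 50.265 * 460 / sqrt(27.4)
= 88.3 mm

88.3


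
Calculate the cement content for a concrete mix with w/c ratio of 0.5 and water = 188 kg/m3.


Cement = water / (w/c)
= 188 / 0.5
= 376.0 kg/m3

376.0


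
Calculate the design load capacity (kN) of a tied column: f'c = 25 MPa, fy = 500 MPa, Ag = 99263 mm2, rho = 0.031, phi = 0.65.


Ast = rho * Ag = 0.031 * 99263 = 3077.153 mm2
phi*Pn = 0.65 * 0.80 * (0.85 * 25 * (99263 - 3077.153) + 500 * 3077.153) / 1000
= 1862.91 kN

1862.91


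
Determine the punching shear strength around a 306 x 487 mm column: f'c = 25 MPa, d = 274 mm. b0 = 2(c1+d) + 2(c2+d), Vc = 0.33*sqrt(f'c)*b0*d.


b0 = 2*(306 + 274) + 2*(487 + 274) = 2682 mm
Vc = 0.33 * sqrt(25) * 2682 * 274 / 1000
= 1212.53 kN

1212.53


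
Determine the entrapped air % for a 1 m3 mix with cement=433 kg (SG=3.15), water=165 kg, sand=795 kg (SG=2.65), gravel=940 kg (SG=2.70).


Vol cement = 433 / (3.15 * 1000) = 0.13746 m3
Vol water = 165 / 1000 = 0.165 m3
Vol sand = 795 / (2.65 * 1000) = 0.3 m3
Vol gravel = 940 / (2.70 * 1000) = 0.348148 m3
Total solid + water volume = 0.950608 m3
Air = (1 - 0.950608) * 100 = 4.94%

4.94


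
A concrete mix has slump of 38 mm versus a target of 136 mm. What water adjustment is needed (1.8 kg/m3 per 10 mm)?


Difference = 136 - 38 = 98 mm
Water adjustment = 98 * 1.8 / 10 = 17.6 kg/m3

17.6


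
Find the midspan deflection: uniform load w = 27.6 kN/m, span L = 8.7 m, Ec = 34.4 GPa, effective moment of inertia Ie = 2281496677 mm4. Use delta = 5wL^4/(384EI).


Convert: L = 8.7 m = 8700 mm, Ec = 34.4 GPa = 34400 MPa
delta = 5 * 27.6 * 8700^4 / (384 * 34400 * 2281496677)
= 26.23 mm

26.23


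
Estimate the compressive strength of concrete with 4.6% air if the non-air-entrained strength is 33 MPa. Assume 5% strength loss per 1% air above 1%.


Strength loss = (4.6 - 1) * 5 = 18.0%
f'c = 33 * (1 - 18.0/100)
= 27.06 MPa

27.06


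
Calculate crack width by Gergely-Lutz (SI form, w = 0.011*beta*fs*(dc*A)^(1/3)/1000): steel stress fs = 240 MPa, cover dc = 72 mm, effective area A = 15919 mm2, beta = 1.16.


w = 0.011 * beta * fs * (dc * A)^(1/3) / 1000
= 0.011 * 1.16 * 240 * (72 * 15919)^(1/3) / 1000
= 0.32 mm

0.32


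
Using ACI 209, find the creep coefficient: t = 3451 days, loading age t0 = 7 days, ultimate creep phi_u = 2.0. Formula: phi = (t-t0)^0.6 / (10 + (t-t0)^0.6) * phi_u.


dt = 3451 - 7 = 3444
phi = 3444^0.6 / (10 + 3444^0.6) * 2.0
= 1.86

1.86


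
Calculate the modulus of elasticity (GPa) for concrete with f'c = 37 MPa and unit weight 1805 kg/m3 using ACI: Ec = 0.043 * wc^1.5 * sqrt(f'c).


Ec = 0.043 * 1805^1.5 * sqrt(37) / 1000
= 20.06 GPa

20.06


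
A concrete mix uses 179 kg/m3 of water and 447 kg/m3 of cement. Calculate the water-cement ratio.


w/c = water / cement
w/c = 179 / 447 = 0.4

0.4


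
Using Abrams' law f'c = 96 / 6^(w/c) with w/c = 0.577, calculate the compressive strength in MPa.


f'c = 96 / 6^0.577
= 96 / 2.812
= 34.14 MPa

34.14


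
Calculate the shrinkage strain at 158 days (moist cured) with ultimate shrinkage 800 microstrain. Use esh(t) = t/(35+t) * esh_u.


esh(158) = 158 / (35 + 158) * 800
= 158 / 193 * 800
= 654.9 microstrain

654.9


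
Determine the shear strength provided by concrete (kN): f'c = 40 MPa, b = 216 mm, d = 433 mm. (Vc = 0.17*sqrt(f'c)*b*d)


Vc = 0.17 * sqrt(40) * 216 * 433 / 1000
= 100.56 kN

100.56


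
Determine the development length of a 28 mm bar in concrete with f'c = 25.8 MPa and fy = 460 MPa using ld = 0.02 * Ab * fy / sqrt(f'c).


Ab = pi * 28^2 / 4 = 615.752 mm2
ld = 0.02 * 615.752 * 460 / sqrt(25.8)
= 1115.3 mm

1115.3


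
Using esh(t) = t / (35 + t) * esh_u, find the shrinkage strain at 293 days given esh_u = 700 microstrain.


esh(293) = 293 / (35 + 293) * 700
= 293 / 328 * 700
= 625.3 microstrain

625.3


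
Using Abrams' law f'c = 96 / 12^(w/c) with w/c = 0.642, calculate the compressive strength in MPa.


f'c = 96 / 12^0.642
= 96 / 4.93
= 19.47 MPa

19.47


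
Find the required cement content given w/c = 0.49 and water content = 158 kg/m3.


Cement = water / (w/c)
= 158 / 0.49
= 322.4 kg/m3

322.4


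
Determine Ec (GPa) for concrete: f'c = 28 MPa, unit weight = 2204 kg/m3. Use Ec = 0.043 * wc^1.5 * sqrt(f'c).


Ec = 0.043 * 2204^1.5 * sqrt(28) / 1000
= 23.54 GPa

23.54


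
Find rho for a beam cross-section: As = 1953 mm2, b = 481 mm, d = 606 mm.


rho = As / (b * d)
= 1953 / (481 * 606)
= 0.0067

0.0067


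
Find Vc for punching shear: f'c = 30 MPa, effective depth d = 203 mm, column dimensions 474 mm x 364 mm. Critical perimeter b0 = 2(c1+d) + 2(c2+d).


b0 = 2*(474 + 203) + 2*(364 + 203) = 2488 mm
Vc = 0.33 * sqrt(30) * 2488 * 203 / 1000
= 912.9 kN

912.9


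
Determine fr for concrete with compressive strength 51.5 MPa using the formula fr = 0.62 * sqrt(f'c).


fr = 0.62 * sqrt(51.5)
= 4.449 MPa

4.449


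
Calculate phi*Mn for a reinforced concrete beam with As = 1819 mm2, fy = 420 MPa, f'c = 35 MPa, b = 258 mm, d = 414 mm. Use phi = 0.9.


a = As * fy / (0.85 * f'c * b)
= 1819 * 420 / (0.85 * 35 * 258)
= 99.5349 mm
Mn = As * fy * (d - a/2) / 10^6
= 278.2664 kN-m
phi*Mn = 0.9 * 278.2664 = 250.44 kN-m

250.44


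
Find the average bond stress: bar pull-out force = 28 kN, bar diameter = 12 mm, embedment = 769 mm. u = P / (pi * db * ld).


u = P / (pi * db * ld)
= 28 * 1000 / (pi * 12 * 769)
= 0.966 MPa

0.966


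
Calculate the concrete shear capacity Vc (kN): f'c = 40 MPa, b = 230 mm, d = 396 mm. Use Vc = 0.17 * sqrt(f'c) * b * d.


Vc = 0.17 * sqrt(40) * 230 * 396 / 1000
= 97.93 kN

97.93


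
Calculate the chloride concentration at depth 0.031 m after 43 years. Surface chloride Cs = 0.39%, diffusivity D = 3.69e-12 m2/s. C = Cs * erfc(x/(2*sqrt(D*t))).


t_seconds = 43 * 365.25 * 24 * 3600 = 1356976800.0 s
arg = 0.031 / (2 * sqrt(3.69e-12 * 1356976800.0))
= 0.219
erfc(0.219) = 0.7567
C = 0.39 * 0.7567 = 0.2951%

0.2951


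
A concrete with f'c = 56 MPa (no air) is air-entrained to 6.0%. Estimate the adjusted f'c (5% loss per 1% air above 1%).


Strength loss = (6.0 - 1) * 5 = 25.0%
f'c = 56 * (1 - 25.0/100)
= 42.0 MPa

42.0


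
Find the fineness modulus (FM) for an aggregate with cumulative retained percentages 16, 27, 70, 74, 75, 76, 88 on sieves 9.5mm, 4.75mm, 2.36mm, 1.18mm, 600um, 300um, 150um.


FM = sum(cumulative % retained) / 100
= 426 / 100
= 4.26

4.26


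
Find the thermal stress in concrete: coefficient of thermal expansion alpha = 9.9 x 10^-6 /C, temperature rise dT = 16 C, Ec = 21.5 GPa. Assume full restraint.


sigma = alpha * dT * Ec
= 9.9e-6 * 16 * 21.5 * 1000
= 3.406 MPa

3.406


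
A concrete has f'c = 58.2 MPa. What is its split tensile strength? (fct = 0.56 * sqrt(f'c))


fct = 0.56 * sqrt(58.2)
= 0.56 * 7.629
= 4.272 MPa

4.272


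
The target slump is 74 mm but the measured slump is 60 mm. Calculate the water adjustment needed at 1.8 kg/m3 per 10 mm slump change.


Difference = 74 - 60 = 14 mm
Water adjustment = 14 * 1.8 / 10 = 2.5 kg/m3

2.5


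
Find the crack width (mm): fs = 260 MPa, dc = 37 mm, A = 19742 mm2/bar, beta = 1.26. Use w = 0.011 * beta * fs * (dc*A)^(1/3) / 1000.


w = 0.011 * beta * fs * (dc * A)^(1/3) / 1000
= 0.011 * 1.26 * 260 * (37 * 19742)^(1/3) / 1000
= 0.325 mm

0.325


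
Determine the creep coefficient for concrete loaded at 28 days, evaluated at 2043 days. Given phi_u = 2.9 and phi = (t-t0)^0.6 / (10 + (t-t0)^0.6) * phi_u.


dt = 2043 - 28 = 2015
phi = 2015^0.6 / (10 + 2015^0.6) * 2.9
= 2.627

2.627


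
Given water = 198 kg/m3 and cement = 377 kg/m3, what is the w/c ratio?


w/c = water / cement
w/c = 198 / 377 = 0.525

0.525


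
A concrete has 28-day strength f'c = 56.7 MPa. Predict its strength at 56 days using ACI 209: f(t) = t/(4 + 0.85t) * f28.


f(56) = 56 / (4 + 0.85 * 56) * 56.7
= 56 / 51.6 * 56.7
= 61.53 MPa

61.53


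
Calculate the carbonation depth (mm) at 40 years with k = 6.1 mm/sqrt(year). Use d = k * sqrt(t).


depth = k * sqrt(t)
= 6.1 * sqrt(40)
= 38.58 mm

38.58


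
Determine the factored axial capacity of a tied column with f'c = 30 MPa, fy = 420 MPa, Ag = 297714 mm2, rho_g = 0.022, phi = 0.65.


Ast = rho * Ag = 0.022 * 297714 = 6549.708 mm2
phi*Pn = 0.65 * 0.80 * (0.85 * 30 * (297714 - 6549.708) + 420 * 6549.708) / 1000
= 5291.29 kN

5291.29


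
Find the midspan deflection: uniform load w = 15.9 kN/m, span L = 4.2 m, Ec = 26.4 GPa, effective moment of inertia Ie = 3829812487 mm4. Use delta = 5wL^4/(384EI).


Convert: L = 4.2 m = 4200 mm, Ec = 26.4 GPa = 26400 MPa
delta = 5 * 15.9 * 4200^4 / (384 * 26400 * 3829812487)
= 0.64 mm

0.64


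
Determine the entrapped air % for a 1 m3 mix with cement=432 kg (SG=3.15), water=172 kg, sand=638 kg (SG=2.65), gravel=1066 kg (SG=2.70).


Vol cement = 432 / (3.15 * 1000) = 0.137143 m3
Vol water = 172 / 1000 = 0.172 m3
Vol sand = 638 / (2.65 * 1000) = 0.240755 m3
Vol gravel = 1066 / (2.70 * 1000) = 0.394815 m3
Total solid + water volume = 0.944712 m3
Air = (1 - 0.944712) * 100 = 5.53%

5.53


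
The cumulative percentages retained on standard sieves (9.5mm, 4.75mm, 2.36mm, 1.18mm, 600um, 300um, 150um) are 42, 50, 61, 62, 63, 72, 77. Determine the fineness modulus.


FM = sum(cumulative % retained) / 100
= 427 / 100
= 4.27

4.27


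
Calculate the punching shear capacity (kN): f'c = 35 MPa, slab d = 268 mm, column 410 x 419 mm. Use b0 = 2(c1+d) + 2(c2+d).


b0 = 2*(410 + 268) + 2*(419 + 268) = 2730 mm
Vc = 0.33 * sqrt(35) * 2730 * 268 / 1000
= 1428.39 kN

1428.39


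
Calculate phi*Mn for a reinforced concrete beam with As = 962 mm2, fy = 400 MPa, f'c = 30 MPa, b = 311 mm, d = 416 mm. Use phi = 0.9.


a = As * fy / (0.85 * f'c * b)
= 962 * 400 / (0.85 * 30 * 311)
= 48.5215 mm
Mn = As * fy * (d - a/2) / 10^6
= 150.7413 kN-m
phi*Mn = 0.9 * 150.7413 = 135.67 kN-m

135.67


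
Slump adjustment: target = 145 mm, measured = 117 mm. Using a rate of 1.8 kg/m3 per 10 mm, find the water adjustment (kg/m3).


Difference = 145 - 117 = 28 mm
Water adjustment = 28 * 1.8 / 10 = 5.0 kg/m3

5.0


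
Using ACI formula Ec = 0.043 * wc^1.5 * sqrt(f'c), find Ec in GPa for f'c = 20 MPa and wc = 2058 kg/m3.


Ec = 0.043 * 2058^1.5 * sqrt(20) / 1000
= 17.95 GPa

17.95


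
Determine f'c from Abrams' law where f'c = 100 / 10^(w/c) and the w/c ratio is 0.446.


f'c = 100 / 10^0.446
= 100 / 2.793
= 35.81 MPa

35.81


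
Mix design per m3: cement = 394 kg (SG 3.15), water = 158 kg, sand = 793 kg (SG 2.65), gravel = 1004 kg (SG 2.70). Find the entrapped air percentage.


Vol cement = 394 / (3.15 * 1000) = 0.125079 m3
Vol water = 158 / 1000 = 0.158 m3
Vol sand = 793 / (2.65 * 1000) = 0.299245 m3
Vol gravel = 1004 / (2.70 * 1000) = 0.371852 m3
Total solid + water volume = 0.954176 m3
Air = (1 - 0.954176) * 100 = 4.58%

4.58


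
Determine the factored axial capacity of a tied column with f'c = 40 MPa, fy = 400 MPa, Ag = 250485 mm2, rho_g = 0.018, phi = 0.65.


Ast = rho * Ag = 0.018 * 250485 = 4508.73 mm2
phi*Pn = 0.65 * 0.80 * (0.85 * 40 * (250485 - 4508.73) + 400 * 4508.73) / 1000
= 5286.68 kN

5286.68


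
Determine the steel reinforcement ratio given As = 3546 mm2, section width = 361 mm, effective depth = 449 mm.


rho = As / (b * d)
= 3546 / (361 * 449)
= 0.0219

0.0219


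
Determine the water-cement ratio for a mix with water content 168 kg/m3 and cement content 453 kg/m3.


w/c = water / cement
w/c = 168 / 453 = 0.371

0.371


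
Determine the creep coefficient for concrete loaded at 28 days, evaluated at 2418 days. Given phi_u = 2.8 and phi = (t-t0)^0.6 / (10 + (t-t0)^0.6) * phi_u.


dt = 2418 - 28 = 2390
phi = 2390^0.6 / (10 + 2390^0.6) * 2.8
= 2.559

2.559


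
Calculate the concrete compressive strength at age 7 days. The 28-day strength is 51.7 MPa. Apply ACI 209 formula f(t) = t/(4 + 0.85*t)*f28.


f(7) = 7 / (4 + 0.85 * 7) * 51.7
= 7 / 9.95 * 51.7
= 36.37 MPa

36.37


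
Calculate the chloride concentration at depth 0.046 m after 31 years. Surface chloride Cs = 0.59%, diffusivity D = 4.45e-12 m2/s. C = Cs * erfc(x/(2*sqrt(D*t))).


t_seconds = 31 * 365.25 * 24 * 3600 = 978285600.0 s
arg = 0.046 / (2 * sqrt(4.45e-12 * 978285600.0))
= 0.3486
erfc(0.3486) = 0.622
C = 0.59 * 0.622 = 0.367%

0.367


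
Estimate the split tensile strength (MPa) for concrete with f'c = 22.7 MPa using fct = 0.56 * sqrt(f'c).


fct = 0.56 * sqrt(22.7)
= 0.56 * 4.764
= 2.668 MPa

2.668


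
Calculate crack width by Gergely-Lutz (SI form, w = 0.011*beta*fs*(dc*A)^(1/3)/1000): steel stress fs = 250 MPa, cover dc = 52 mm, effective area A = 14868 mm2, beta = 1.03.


w = 0.011 * beta * fs * (dc * A)^(1/3) / 1000
= 0.011 * 1.03 * 250 * (52 * 14868)^(1/3) / 1000
= 0.26 mm

0.26


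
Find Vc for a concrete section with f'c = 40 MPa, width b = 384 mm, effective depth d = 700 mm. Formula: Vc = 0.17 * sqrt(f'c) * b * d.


Vc = 0.17 * sqrt(40) * 384 * 700 / 1000
= 289.01 kN

289.01


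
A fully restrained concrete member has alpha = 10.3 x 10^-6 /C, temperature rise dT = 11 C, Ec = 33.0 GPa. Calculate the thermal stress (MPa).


sigma = alpha * dT * Ec
= 10.3e-6 * 11 * 33.0 * 1000
= 3.739 MPa

3.739


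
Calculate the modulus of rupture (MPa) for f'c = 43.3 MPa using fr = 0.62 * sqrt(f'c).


fr = 0.62 * sqrt(43.3)
= 4.08 MPa

4.08


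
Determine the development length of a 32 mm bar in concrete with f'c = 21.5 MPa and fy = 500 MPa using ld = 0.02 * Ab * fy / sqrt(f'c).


Ab = pi * 32^2 / 4 = 804.248 mm2
ld = 0.02 * 804.248 * 500 / sqrt(21.5)
= 1734.5 mm

1734.5


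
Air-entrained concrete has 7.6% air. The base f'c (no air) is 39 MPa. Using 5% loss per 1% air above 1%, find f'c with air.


Strength loss = (7.6 - 1) * 5 = 33.0%
f'c = 39 * (1 - 33.0/100)
= 26.13 MPa

26.13


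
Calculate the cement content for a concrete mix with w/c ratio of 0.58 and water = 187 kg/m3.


Cement = water / (w/c)
= 187 / 0.58
= 322.4 kg/m3

322.4


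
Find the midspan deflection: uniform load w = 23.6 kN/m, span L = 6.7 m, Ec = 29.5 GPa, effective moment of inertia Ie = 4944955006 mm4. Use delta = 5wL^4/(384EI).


Convert: L = 6.7 m = 6700 mm, Ec = 29.5 GPa = 29500 MPa
delta = 5 * 23.6 * 6700^4 / (384 * 29500 * 4944955006)
= 4.24 mm

4.24


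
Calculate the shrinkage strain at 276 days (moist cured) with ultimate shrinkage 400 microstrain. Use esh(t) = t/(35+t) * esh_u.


esh(276) = 276 / (35 + 276) * 400
= 276 / 311 * 400
= 355.0 microstrain

355.0


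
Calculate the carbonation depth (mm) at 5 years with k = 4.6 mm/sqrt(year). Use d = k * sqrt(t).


depth = k * sqrt(t)
= 4.6 * sqrt(5)
= 10.29 mm

10.29


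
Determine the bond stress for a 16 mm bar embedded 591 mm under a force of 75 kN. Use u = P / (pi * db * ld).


u = P / (pi * db * ld)
= 75 * 1000 / (pi * 16 * 591)
= 2.525 MPa

2.525


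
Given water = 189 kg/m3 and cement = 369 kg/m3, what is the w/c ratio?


w/c = water / cement
w/c = 189 / 369 = 0.512

0.512


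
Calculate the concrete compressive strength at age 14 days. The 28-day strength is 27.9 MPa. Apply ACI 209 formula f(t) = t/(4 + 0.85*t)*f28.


f(14) = 14 / (4 + 0.85 * 14) * 27.9
= 14 / 15.9 * 27.9
= 24.57 MPa

24.57


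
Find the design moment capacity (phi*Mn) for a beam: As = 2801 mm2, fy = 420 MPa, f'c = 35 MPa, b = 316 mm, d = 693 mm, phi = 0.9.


a = As * fy / (0.85 * f'c * b)
= 2801 * 420 / (0.85 * 35 * 316)
= 125.1378 mm
Mn = As * fy * (d - a/2) / 10^6
= 741.6518 kN-m
phi*Mn = 0.9 * 741.6518 = 667.49 kN-m

667.49


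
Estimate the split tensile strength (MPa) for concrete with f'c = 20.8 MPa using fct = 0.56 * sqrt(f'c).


fct = 0.56 * sqrt(20.8)
= 0.56 * 4.561
= 2.554 MPa

2.554


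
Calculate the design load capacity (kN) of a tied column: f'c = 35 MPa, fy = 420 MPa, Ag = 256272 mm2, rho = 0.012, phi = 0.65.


Ast = rho * Ag = 0.012 * 256272 = 3075.264 mm2
phi*Pn = 0.65 * 0.80 * (0.85 * 35 * (256272 - 3075.264) + 420 * 3075.264) / 1000
= 4588.59 kN

4588.59


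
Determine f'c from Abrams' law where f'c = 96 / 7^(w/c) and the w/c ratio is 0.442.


f'c = 96 / 7^0.442
= 96 / 2.363
= 40.62 MPa

40.62


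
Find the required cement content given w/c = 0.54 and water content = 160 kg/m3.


Cement = water / (w/c)
= 160 / 0.54
= 296.3 kg/m3

296.3


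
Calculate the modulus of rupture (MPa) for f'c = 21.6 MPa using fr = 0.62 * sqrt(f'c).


fr = 0.62 * sqrt(21.6)
= 2.881 MPa

2.881


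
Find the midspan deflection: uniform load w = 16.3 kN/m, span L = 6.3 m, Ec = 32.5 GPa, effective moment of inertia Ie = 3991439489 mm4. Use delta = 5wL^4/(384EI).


Convert: L = 6.3 m = 6300 mm, Ec = 32.5 GPa = 32500 MPa
delta = 5 * 16.3 * 6300^4 / (384 * 32500 * 3991439489)
= 2.58 mm

2.58


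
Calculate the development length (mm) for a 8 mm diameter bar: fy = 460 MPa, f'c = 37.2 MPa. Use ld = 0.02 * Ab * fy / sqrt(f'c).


Ab = pi * 8^2 / 4 = 50.265 mm2
ld = 0.02 * 50.265 * 460 / sqrt(37.2)
= 75.8 mm

75.8


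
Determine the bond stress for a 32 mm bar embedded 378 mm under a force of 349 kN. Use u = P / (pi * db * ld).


u = P / (pi * db * ld)
= 349 * 1000 / (pi * 32 * 378)
= 9.184 MPa

9.184


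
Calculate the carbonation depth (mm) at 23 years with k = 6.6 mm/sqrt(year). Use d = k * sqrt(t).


depth = k * sqrt(t)
= 6.6 * sqrt(23)
= 31.65 mm

31.65


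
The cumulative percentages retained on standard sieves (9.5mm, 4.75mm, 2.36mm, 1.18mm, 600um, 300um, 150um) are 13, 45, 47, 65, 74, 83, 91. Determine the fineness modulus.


FM = sum(cumulative % retained) / 100
= 418 / 100
= 4.18

4.18


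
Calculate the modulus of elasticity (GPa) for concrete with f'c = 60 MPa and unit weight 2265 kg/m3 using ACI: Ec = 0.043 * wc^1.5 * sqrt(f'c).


Ec = 0.043 * 2265^1.5 * sqrt(60) / 1000
= 35.9 GPa

35.9


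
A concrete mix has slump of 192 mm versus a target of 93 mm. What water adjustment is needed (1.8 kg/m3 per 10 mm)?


Difference = 93 - 192 = -99 mm
Water adjustment = -99 * 1.8 / 10 = -17.8 kg/m3

-17.8


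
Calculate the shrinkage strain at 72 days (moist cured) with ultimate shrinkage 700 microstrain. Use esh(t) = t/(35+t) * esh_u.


esh(72) = 72 / (35 + 72) * 700
= 72 / 107 * 700
= 471.0 microstrain

471.0


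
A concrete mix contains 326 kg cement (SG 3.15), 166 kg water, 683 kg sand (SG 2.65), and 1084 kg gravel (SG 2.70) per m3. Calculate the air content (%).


Vol cement = 326 / (3.15 * 1000) = 0.103492 m3
Vol water = 166 / 1000 = 0.166 m3
Vol sand = 683 / (2.65 * 1000) = 0.257736 m3
Vol gravel = 1084 / (2.70 * 1000) = 0.401481 m3
Total solid + water volume = 0.928709 m3
Air = (1 - 0.928709) * 100 = 7.13%

7.13


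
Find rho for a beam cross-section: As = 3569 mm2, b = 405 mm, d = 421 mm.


rho = As / (b * d)
= 3569 / (405 * 421)
= 0.0209

0.0209


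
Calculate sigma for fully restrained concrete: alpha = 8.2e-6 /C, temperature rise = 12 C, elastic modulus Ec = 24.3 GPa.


sigma = alpha * dT * Ec
= 8.2e-6 * 12 * 24.3 * 1000
= 2.391 MPa

2.391


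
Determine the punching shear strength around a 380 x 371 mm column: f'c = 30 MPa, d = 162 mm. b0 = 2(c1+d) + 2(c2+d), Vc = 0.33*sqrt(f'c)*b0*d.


b0 = 2*(380 + 162) + 2*(371 + 162) = 2150 mm
Vc = 0.33 * sqrt(30) * 2150 * 162 / 1000
= 629.55 kN

629.55


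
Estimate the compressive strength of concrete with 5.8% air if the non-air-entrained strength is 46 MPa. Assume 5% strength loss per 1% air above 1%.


Strength loss = (5.8 - 1) * 5 = 24.0%
f'c = 46 * (1 - 24.0/100)
= 34.96 MPa

34.96


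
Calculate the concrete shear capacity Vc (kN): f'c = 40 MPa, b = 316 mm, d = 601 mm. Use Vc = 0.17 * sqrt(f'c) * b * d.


Vc = 0.17 * sqrt(40) * 316 * 601 / 1000
= 204.19 kN

204.19


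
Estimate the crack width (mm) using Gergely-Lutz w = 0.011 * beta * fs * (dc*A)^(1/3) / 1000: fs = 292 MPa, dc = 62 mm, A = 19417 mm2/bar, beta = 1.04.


w = 0.011 * beta * fs * (dc * A)^(1/3) / 1000
= 0.011 * 1.04 * 292 * (62 * 19417)^(1/3) / 1000
= 0.355 mm

0.355


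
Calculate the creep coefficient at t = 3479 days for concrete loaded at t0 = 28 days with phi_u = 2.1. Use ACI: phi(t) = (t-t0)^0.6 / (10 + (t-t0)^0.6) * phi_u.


dt = 3479 - 28 = 3451
phi = 3451^0.6 / (10 + 3451^0.6) * 2.1
= 1.953

1.953


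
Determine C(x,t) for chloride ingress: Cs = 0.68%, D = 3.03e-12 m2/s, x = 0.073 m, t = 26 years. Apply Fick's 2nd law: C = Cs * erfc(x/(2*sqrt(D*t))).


t_seconds = 26 * 365.25 * 24 * 3600 = 820497600.0 s
arg = 0.073 / (2 * sqrt(3.03e-12 * 820497600.0))
= 0.732
erfc(0.732) = 0.3005
C = 0.68 * 0.3005 = 0.2044%

0.2044


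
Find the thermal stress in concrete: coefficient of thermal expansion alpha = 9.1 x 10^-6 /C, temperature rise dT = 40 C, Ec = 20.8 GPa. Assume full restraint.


sigma = alpha * dT * Ec
= 9.1e-6 * 40 * 20.8 * 1000
= 7.571 MPa

7.571


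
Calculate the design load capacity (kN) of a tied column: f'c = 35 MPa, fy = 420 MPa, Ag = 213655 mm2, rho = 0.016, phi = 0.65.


Ast = rho * Ag = 0.016 * 213655 = 3418.48 mm2
phi*Pn = 0.65 * 0.80 * (0.85 * 35 * (213655 - 3418.48) + 420 * 3418.48) / 1000
= 3998.95 kN

3998.95


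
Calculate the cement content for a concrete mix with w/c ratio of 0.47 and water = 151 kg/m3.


Cement = water / (w/c)
= 151 / 0.47
= 321.3 kg/m3

321.3


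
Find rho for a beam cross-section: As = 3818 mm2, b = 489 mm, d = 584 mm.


rho = As / (b * d)
= 3818 / (489 * 584)
= 0.0134

0.0134


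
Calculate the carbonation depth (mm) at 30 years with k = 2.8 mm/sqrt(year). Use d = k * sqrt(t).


depth = k * sqrt(t)
= 2.8 * sqrt(30)
= 15.34 mm

15.34


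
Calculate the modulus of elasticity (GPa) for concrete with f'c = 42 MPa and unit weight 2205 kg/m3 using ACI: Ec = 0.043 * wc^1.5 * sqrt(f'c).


Ec = 0.043 * 2205^1.5 * sqrt(42) / 1000
= 28.85 GPa

28.85


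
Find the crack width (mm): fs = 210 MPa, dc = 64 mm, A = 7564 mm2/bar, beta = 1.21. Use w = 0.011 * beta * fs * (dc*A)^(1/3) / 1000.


w = 0.011 * beta * fs * (dc * A)^(1/3) / 1000
= 0.011 * 1.21 * 210 * (64 * 7564)^(1/3) / 1000
= 0.219 mm

0.219


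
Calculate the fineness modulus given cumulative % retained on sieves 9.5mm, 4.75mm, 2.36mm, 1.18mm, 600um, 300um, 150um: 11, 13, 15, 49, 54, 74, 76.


FM = sum(cumulative % retained) / 100
= 292 / 100
= 2.92

2.92


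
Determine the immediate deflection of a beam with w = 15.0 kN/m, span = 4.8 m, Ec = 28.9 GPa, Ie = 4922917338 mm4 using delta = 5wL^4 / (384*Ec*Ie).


Convert: L = 4.8 m = 4800 mm, Ec = 28.9 GPa = 28900 MPa
delta = 5 * 15.0 * 4800^4 / (384 * 28900 * 4922917338)
= 0.73 mm

0.73


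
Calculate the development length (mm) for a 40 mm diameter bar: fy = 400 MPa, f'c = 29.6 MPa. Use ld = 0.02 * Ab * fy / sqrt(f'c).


Ab = pi * 40^2 / 4 = 1256.637 mm2
ld = 0.02 * 1256.637 * 400 / sqrt(29.6)
= 1847.8 mm

1847.8


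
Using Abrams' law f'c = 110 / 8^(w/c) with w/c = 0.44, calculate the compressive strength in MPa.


f'c = 110 / 8^0.44
= 110 / 2.497
= 44.06 MPa

44.06


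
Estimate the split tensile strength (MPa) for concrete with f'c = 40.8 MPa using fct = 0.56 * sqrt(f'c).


fct = 0.56 * sqrt(40.8)
= 0.56 * 6.387
= 3.577 MPa

3.577


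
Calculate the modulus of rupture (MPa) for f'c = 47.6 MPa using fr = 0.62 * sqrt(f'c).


fr = 0.62 * sqrt(47.6)
= 4.278 MPa

4.278


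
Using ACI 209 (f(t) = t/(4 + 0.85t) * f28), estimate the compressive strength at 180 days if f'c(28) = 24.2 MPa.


f(180) = 180 / (4 + 0.85 * 180) * 24.2
= 180 / 157.0 * 24.2
= 27.75 MPa

27.75


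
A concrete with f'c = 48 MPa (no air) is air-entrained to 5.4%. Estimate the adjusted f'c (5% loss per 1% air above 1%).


Strength loss = (5.4 - 1) * 5 = 22.0%
f'c = 48 * (1 - 22.0/100)
= 37.44 MPa

37.44


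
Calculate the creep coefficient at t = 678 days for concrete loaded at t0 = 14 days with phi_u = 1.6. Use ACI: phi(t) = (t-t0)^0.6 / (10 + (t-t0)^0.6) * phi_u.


dt = 678 - 14 = 664
phi = 664^0.6 / (10 + 664^0.6) * 1.6
= 1.33

1.33


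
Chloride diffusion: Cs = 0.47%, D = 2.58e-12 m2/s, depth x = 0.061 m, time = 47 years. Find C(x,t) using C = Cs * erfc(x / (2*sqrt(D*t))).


t_seconds = 47 * 365.25 * 24 * 3600 = 1483207200.0 s
arg = 0.061 / (2 * sqrt(2.58e-12 * 1483207200.0))
= 0.493
erfc(0.493) = 0.4856
C = 0.47 * 0.4856 = 0.2282%

0.2282


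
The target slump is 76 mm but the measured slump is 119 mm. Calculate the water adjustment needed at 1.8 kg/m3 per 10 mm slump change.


Difference = 76 - 119 = -43 mm
Water adjustment = -43 * 1.8 / 10 = -7.7 kg/m3

-7.7


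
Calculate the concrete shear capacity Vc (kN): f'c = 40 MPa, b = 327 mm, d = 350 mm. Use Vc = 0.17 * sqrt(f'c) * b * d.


Vc = 0.17 * sqrt(40) * 327 * 350 / 1000
= 123.05 kN

123.05


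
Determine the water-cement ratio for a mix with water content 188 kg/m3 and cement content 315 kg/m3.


w/c = water / cement
w/c = 188 / 315 = 0.597

0.597


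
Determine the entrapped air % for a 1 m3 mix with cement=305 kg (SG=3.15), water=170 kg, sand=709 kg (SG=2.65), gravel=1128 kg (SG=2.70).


Vol cement = 305 / (3.15 * 1000) = 0.096825 m3
Vol water = 170 / 1000 = 0.17 m3
Vol sand = 709 / (2.65 * 1000) = 0.267547 m3
Vol gravel = 1128 / (2.70 * 1000) = 0.417778 m3
Total solid + water volume = 0.95215 m3
Air = (1 - 0.95215) * 100 = 4.78%

4.78


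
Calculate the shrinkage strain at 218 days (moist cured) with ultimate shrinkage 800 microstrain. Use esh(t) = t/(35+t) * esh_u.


esh(218) = 218 / (35 + 218) * 800
= 218 / 253 * 800
= 689.3 microstrain

689.3


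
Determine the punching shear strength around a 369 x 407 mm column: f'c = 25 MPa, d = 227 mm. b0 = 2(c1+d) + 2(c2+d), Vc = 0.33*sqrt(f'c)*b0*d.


b0 = 2*(369 + 227) + 2*(407 + 227) = 2460 mm
Vc = 0.33 * sqrt(25) * 2460 * 227 / 1000
= 921.39 kN

921.39


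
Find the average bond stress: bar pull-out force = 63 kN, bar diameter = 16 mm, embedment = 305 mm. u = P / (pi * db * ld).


u = P / (pi * db * ld)
= 63 * 1000 / (pi * 16 * 305)
= 4.109 MPa

4.109


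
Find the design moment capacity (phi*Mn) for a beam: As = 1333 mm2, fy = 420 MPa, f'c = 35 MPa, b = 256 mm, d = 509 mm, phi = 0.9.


a = As * fy / (0.85 * f'c * b)
= 1333 * 420 / (0.85 * 35 * 256)
= 73.511 mm
Mn = As * fy * (d - a/2) / 10^6
= 264.3908 kN-m
phi*Mn = 0.9 * 264.3908 = 237.95 kN-m

237.95


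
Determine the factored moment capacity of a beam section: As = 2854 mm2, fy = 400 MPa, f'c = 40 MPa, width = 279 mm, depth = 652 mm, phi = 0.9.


a = As * fy / (0.85 * f'c * b)
= 2854 * 400 / (0.85 * 40 * 279)
= 120.3458 mm
Mn = As * fy * (d - a/2) / 10^6
= 675.6298 kN-m
phi*Mn = 0.9 * 675.6298 = 608.07 kN-m

608.07


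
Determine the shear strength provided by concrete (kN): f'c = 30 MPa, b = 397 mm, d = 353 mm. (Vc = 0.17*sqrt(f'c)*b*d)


Vc = 0.17 * sqrt(30) * 397 * 353 / 1000
= 130.49 kN

130.49


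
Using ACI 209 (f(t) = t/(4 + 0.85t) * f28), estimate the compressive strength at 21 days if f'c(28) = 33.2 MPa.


f(21) = 21 / (4 + 0.85 * 21) * 33.2
= 21 / 21.85 * 33.2
= 31.91 MPa

31.91


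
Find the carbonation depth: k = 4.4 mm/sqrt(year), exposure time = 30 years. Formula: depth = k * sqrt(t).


depth = k * sqrt(t)
= 4.4 * sqrt(30)
= 24.1 mm

24.1


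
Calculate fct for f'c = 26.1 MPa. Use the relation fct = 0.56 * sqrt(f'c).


fct = 0.56 * sqrt(26.1)
= 0.56 * 5.109
= 2.861 MPa

2.861


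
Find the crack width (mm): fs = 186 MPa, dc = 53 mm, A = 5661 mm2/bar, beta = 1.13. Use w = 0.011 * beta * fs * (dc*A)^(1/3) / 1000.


w = 0.011 * beta * fs * (dc * A)^(1/3) / 1000
= 0.011 * 1.13 * 186 * (53 * 5661)^(1/3) / 1000
= 0.155 mm

0.155


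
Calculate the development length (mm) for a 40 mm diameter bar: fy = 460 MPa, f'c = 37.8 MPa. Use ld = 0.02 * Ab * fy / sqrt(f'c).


Ab = pi * 40^2 / 4 = 1256.637 mm2
ld = 0.02 * 1256.637 * 460 / sqrt(37.8)
= 1880.4 mm

1880.4


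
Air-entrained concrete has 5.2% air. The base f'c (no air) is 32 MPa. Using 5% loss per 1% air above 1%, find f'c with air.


Strength loss = (5.2 - 1) * 5 = 21.0%
f'c = 32 * (1 - 21.0/100)
= 25.28 MPa

25.28


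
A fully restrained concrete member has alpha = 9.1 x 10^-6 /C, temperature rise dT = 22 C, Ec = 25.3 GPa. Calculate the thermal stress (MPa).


sigma = alpha * dT * Ec
= 9.1e-6 * 22 * 25.3 * 1000
= 5.065 MPa

5.065


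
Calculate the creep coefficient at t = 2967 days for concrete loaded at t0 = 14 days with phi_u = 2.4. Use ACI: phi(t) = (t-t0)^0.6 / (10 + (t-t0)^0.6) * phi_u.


dt = 2967 - 14 = 2953
phi = 2953^0.6 / (10 + 2953^0.6) * 2.4
= 2.217

2.217


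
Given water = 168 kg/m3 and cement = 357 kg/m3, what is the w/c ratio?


w/c = water / cement
w/c = 168 / 357 = 0.471

0.471


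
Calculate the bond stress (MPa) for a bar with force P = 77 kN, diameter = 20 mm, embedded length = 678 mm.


u = P / (pi * db * ld)
= 77 * 1000 / (pi * 20 * 678)
= 1.808 MPa

1.808


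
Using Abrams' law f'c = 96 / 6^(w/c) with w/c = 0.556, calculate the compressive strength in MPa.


f'c = 96 / 6^0.556
= 96 / 2.708
= 35.45 MPa

35.45


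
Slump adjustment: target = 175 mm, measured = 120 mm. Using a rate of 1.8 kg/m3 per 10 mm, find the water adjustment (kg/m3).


Difference = 175 - 120 = 55 mm
Water adjustment = 55 * 1.8 / 10 = 9.9 kg/m3

9.9


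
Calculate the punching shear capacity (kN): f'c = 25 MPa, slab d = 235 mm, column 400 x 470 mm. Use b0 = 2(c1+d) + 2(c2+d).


b0 = 2*(400 + 235) + 2*(470 + 235) = 2680 mm
Vc = 0.33 * sqrt(25) * 2680 * 235 / 1000
= 1039.17 kN

1039.17


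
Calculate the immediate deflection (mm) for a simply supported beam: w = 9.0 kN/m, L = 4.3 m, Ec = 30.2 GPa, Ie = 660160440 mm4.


Convert: L = 4.3 m = 4300 mm, Ec = 30.2 GPa = 30200 MPa
delta = 5 * 9.0 * 4300^4 / (384 * 30200 * 660160440)
= 2.01 mm

2.01


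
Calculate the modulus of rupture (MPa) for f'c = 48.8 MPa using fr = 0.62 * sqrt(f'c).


fr = 0.62 * sqrt(48.8)
= 4.331 MPa

4.331


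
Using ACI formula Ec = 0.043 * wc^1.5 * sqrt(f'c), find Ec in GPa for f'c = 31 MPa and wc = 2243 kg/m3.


Ec = 0.043 * 2243^1.5 * sqrt(31) / 1000
= 25.43 GPa

25.43


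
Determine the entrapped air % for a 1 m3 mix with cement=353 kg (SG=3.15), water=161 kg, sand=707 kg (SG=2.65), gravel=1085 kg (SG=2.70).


Vol cement = 353 / (3.15 * 1000) = 0.112063 m3
Vol water = 161 / 1000 = 0.161 m3
Vol sand = 707 / (2.65 * 1000) = 0.266792 m3
Vol gravel = 1085 / (2.70 * 1000) = 0.401852 m3
Total solid + water volume = 0.941708 m3
Air = (1 - 0.941708) * 100 = 5.83%

5.83
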